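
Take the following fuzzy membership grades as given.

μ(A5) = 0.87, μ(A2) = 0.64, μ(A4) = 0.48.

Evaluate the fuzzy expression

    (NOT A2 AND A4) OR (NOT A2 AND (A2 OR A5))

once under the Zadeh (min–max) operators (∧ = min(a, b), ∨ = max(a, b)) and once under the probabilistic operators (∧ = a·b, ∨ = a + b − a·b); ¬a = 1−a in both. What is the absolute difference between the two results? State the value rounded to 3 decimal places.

0.097

Under Zadeh (min–max):
  NOT A2 = 1 − 0.64 = 0.36
  NOT A2 AND A4 = min(a, b) on (0.36, 0.48) = 0.36
  NOT A2 = 1 − 0.64 = 0.36
  A2 OR A5 = max(a, b) on (0.64, 0.87) = 0.87
  NOT A2 AND (A2 OR A5) = min(a, b) on (0.36, 0.87) = 0.36
  (NOT A2 AND A4) OR (NOT A2 AND (A2 OR A5)) = max(a, b) on (0.36, 0.36) = 0.36
  → value = 0.3600
Under probabilistic:
  NOT A2 = 1 − 0.6400 = 0.3600
  NOT A2 AND A4 = a·b on (0.3600, 0.4800) = 0.1728
  NOT A2 = 1 − 0.6400 = 0.3600
  A2 OR A5 = a + b − a·b on (0.6400, 0.8700) = 0.9532
  NOT A2 AND (A2 OR A5) = a·b on (0.3600, 0.9532) = 0.3432
  (NOT A2 AND A4) OR (NOT A2 AND (A2 OR A5)) = a + b − a·b on (0.1728, 0.3432) = 0.4567
  → value = 0.4567
|0.3600 − 0.4567| = 0.097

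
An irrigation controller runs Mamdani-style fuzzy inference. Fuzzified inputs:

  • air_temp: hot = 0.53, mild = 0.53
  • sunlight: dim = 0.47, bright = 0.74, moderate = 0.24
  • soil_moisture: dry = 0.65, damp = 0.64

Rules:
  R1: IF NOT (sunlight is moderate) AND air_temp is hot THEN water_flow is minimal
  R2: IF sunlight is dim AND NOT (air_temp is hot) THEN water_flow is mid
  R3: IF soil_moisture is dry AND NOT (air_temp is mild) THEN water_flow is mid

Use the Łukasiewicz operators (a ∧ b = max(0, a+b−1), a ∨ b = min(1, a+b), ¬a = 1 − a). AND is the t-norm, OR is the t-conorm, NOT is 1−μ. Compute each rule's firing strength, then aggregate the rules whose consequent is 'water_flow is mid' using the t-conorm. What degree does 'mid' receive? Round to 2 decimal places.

0.12

R1: ¬moderate=1−0.24=0.76, hot=0.53; AND[max(0, a+b−1)] → w = 0.29
R2: dim=0.47, ¬hot=1−0.53=0.47; AND[max(0, a+b−1)] → w = 0.00
R3: dry=0.65, ¬mild=1−0.53=0.47; AND[max(0, a+b−1)] → w = 0.12
Rules with consequent 'mid': {R2, R3} → strengths 0.00, 0.12
Aggregate via t-conorm [min(1, a+b)]: 0.12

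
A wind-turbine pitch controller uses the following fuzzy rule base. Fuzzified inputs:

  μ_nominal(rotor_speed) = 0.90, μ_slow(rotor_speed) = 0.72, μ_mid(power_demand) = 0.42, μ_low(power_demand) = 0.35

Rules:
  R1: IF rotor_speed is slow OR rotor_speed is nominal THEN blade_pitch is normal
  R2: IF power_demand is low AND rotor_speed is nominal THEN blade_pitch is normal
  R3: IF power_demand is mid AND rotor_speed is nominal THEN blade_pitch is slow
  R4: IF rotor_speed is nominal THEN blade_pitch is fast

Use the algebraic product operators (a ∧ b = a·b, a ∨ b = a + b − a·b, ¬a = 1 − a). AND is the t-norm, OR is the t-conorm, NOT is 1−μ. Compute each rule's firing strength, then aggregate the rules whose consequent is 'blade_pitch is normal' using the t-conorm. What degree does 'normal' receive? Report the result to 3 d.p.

0.981

R1: slow=0.72, nominal=0.90; OR[a + b − a·b] → w = 0.9720
R2: low=0.35, nominal=0.90; AND[a·b] → w = 0.3150
R3: mid=0.42, nominal=0.90; AND[a·b] → w = 0.3780
R4: nominal=0.90 → w = 0.9000
Rules with consequent 'normal': {R1, R2} → strengths 0.9720, 0.3150
Aggregate via t-conorm [a + b − a·b]: 0.9808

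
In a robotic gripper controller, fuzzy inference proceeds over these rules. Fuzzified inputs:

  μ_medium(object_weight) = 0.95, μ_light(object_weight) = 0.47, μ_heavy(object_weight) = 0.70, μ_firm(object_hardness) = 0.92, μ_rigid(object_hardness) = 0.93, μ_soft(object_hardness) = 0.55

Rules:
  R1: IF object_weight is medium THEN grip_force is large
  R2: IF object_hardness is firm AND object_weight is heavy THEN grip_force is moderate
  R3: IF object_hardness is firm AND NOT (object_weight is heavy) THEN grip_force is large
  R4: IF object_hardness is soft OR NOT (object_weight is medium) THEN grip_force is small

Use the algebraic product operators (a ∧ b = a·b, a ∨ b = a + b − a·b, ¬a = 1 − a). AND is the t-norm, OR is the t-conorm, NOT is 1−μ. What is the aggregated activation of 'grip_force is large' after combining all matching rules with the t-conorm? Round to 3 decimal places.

0.964

R1: medium=0.95 → w = 0.9500
R2: firm=0.92, heavy=0.70; AND[a·b] → w = 0.6440
R3: firm=0.92, ¬heavy=1−0.70=0.30; AND[a·b] → w = 0.2760
R4: soft=0.55, ¬medium=1−0.95=0.05; OR[a + b − a·b] → w = 0.5725
Rules with consequent 'large': {R1, R3} → strengths 0.9500, 0.2760
Aggregate via t-conorm [a + b − a·b]: 0.9638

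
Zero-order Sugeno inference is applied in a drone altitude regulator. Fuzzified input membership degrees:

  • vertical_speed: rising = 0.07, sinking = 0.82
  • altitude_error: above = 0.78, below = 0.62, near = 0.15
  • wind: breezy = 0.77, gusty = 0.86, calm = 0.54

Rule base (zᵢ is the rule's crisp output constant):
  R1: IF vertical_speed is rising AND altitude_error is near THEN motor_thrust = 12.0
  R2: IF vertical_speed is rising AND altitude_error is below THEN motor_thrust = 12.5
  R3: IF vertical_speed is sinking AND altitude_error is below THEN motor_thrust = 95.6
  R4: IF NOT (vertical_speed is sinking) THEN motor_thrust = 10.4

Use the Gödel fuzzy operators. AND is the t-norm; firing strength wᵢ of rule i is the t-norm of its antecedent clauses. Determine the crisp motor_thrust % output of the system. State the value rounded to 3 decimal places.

R1 (z=12.0): rising=0.07, near=0.15; AND[min(a, b)] → w = 0.07
R2 (z=12.5): rising=0.07, below=0.62; AND[min(a, b)] → w = 0.07
R3 (z=95.6): sinking=0.82, below=0.62; AND[min(a, b)] → w = 0.62
R4 (z=10.4): ¬sinking=1−0.82=0.18 → w = 0.18
Weighted average = (0.07·12.0 + 0.07·12.5 + 0.62·95.6 + 0.18·10.4) / (0.07 + 0.07 + 0.62 + 0.18)
  = 62.8590 / 0.9400 = 66.871

66.871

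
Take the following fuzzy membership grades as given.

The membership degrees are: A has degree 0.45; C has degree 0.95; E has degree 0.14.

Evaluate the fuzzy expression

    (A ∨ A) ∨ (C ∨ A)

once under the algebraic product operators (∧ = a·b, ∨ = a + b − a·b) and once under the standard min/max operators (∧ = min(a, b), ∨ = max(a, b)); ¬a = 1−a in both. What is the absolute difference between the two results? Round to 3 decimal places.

Under algebraic product:
  A ∨ A = a + b − a·b on (0.4500, 0.4500) = 0.6975
  C ∨ A = a + b − a·b on (0.9500, 0.4500) = 0.9725
  (A ∨ A) ∨ (C ∨ A) = a + b − a·b on (0.6975, 0.9725) = 0.9917
  → value = 0.9917
Under standard min/max:
  A ∨ A = max(a, b) on (0.45, 0.45) = 0.45
  C ∨ A = max(a, b) on (0.95, 0.45) = 0.95
  (A ∨ A) ∨ (C ∨ A) = max(a, b) on (0.45, 0.95) = 0.95
  → value = 0.9500
|0.9917 − 0.9500| = 0.042

0.042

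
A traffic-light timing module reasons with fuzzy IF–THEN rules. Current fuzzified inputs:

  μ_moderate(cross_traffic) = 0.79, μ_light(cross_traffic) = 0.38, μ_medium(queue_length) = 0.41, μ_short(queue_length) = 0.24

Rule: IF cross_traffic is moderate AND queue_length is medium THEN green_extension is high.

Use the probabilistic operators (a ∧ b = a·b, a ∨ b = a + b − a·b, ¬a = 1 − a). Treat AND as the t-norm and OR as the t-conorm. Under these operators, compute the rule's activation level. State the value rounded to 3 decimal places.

firing strength: moderate=0.79, medium=0.41; AND[a·b] → w = 0.3239

0.324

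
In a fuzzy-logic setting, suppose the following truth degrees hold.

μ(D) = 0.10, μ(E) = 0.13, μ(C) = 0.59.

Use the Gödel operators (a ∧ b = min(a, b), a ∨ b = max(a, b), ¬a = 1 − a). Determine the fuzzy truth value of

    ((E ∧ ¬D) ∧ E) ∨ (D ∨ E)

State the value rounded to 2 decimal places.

0.13

¬D = 1 − 0.10 = 0.90
E ∧ ¬D = min(a, b) on (0.13, 0.90) = 0.13
(E ∧ ¬D) ∧ E = min(a, b) on (0.13, 0.13) = 0.13
D ∨ E = max(a, b) on (0.10, 0.13) = 0.13
((E ∧ ¬D) ∧ E) ∨ (D ∨ E) = max(a, b) on (0.13, 0.13) = 0.13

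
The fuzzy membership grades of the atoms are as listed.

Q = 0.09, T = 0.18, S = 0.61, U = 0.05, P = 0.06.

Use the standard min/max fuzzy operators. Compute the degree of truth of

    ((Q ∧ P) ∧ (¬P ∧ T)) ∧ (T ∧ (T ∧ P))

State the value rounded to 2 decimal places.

Q ∧ P = min(a, b) on (0.09, 0.06) = 0.06
¬P = 1 − 0.06 = 0.94
¬P ∧ T = min(a, b) on (0.94, 0.18) = 0.18
(Q ∧ P) ∧ (¬P ∧ T) = min(a, b) on (0.06, 0.18) = 0.06
T ∧ P = min(a, b) on (0.18, 0.06) = 0.06
T ∧ (T ∧ P) = min(a, b) on (0.18, 0.06) = 0.06
((Q ∧ P) ∧ (¬P ∧ T)) ∧ (T ∧ (T ∧ P)) = min(a, b) on (0.06, 0.06) = 0.06

0.06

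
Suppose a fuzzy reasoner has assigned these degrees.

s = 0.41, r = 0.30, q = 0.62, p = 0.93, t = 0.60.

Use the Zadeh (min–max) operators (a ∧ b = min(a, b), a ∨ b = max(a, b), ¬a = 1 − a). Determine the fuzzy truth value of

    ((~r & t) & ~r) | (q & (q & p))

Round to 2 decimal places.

~r = 1 − 0.30 = 0.70
~r & t = min(a, b) on (0.70, 0.60) = 0.60
~r = 1 − 0.30 = 0.70
(~r & t) & ~r = min(a, b) on (0.60, 0.70) = 0.60
q & p = min(a, b) on (0.62, 0.93) = 0.62
q & (q & p) = min(a, b) on (0.62, 0.62) = 0.62
((~r & t) & ~r) | (q & (q & p)) = max(a, b) on (0.60, 0.62) = 0.62

0.62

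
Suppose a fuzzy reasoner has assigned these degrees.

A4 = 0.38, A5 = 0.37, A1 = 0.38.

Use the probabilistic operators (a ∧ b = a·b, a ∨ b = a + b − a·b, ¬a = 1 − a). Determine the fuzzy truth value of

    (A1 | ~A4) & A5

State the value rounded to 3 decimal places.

~A4 = 1 − 0.3800 = 0.6200
A1 | ~A4 = a + b − a·b on (0.3800, 0.6200) = 0.7644
(A1 | ~A4) & A5 = a·b on (0.7644, 0.3700) = 0.2828

0.283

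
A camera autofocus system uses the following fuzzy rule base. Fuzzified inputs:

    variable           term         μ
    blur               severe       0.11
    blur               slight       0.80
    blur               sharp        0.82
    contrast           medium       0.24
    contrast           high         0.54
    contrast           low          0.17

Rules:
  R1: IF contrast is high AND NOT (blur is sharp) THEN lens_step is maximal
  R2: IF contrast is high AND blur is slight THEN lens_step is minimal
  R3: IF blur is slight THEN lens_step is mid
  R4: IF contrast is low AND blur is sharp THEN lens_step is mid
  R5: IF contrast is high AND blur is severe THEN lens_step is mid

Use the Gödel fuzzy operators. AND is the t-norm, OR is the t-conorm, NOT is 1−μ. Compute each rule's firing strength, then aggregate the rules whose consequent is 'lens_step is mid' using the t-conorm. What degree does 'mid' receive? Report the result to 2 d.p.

R1: high=0.54, ¬sharp=1−0.82=0.18; AND[min(a, b)] → w = 0.18
R2: high=0.54, slight=0.80; AND[min(a, b)] → w = 0.54
R3: slight=0.80 → w = 0.80
R4: low=0.17, sharp=0.82; AND[min(a, b)] → w = 0.17
R5: high=0.54, severe=0.11; AND[min(a, b)] → w = 0.11
Rules with consequent 'mid': {R3, R4, R5} → strengths 0.80, 0.17, 0.11
Aggregate via t-conorm [max(a, b)]: 0.80

0.80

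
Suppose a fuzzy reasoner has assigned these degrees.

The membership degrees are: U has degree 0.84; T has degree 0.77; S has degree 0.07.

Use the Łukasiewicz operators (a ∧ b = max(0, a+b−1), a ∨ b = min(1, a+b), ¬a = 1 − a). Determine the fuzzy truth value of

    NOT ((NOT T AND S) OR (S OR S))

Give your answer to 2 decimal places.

0.86

NOT T = 1 − 0.77 = 0.23
NOT T AND S = max(0, a+b−1) on (0.23, 0.07) = 0.00
S OR S = min(1, a+b) on (0.07, 0.07) = 0.14
(NOT T AND S) OR (S OR S) = min(1, a+b) on (0.00, 0.14) = 0.14
NOT ((NOT T AND S) OR (S OR S)) = 1 − 0.14 = 0.86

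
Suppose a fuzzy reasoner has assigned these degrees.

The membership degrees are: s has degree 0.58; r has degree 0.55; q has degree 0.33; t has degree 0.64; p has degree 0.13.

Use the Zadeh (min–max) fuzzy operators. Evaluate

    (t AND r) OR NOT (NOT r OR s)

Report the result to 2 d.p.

0.55

t AND r = min(a, b) on (0.64, 0.55) = 0.55
NOT r = 1 − 0.55 = 0.45
NOT r OR s = max(a, b) on (0.45, 0.58) = 0.58
NOT (NOT r OR s) = 1 − 0.58 = 0.42
(t AND r) OR NOT (NOT r OR s) = max(a, b) on (0.55, 0.42) = 0.55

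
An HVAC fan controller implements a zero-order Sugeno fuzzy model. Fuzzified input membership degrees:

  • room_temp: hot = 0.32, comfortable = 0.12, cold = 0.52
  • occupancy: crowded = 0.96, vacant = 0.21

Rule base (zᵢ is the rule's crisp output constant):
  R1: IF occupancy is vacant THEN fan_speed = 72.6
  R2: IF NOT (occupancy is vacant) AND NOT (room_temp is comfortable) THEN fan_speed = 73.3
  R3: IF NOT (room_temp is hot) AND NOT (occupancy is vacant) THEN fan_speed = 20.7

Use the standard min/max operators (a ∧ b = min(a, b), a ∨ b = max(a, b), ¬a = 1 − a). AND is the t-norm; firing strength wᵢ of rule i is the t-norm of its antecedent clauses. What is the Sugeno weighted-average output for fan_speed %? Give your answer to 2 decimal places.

R1 (z=72.6): vacant=0.21 → w = 0.21
R2 (z=73.3): ¬vacant=1−0.21=0.79, ¬comfortable=1−0.12=0.88; AND[min(a, b)] → w = 0.79
R3 (z=20.7): ¬hot=1−0.32=0.68, ¬vacant=1−0.21=0.79; AND[min(a, b)] → w = 0.68
Weighted average = (0.21·72.6 + 0.79·73.3 + 0.68·20.7) / (0.21 + 0.79 + 0.68)
  = 87.2290 / 1.6800 = 51.92

51.92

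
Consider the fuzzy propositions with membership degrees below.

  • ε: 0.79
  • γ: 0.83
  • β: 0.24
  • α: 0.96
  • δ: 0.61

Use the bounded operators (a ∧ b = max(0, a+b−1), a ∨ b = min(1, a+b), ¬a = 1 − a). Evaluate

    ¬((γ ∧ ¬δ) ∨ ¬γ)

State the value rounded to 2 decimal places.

¬δ = 1 − 0.61 = 0.39
γ ∧ ¬δ = max(0, a+b−1) on (0.83, 0.39) = 0.22
¬γ = 1 − 0.83 = 0.17
(γ ∧ ¬δ) ∨ ¬γ = min(1, a+b) on (0.22, 0.17) = 0.39
¬((γ ∧ ¬δ) ∨ ¬γ) = 1 − 0.39 = 0.61

0.61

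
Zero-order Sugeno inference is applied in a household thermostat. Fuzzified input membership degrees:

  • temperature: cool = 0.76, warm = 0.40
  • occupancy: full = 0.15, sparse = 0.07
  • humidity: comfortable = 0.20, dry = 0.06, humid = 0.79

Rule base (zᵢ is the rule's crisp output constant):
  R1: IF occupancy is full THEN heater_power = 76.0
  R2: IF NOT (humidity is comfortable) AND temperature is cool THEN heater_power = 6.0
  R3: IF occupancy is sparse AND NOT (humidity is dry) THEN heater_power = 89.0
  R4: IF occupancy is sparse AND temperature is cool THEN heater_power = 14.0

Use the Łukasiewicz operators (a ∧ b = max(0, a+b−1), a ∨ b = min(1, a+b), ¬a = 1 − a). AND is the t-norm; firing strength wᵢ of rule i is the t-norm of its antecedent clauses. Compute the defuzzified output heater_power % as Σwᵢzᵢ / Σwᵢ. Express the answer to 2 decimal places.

R1 (z=76.0): full=0.15 → w = 0.15
R2 (z=6.0): ¬comfortable=1−0.20=0.80, cool=0.76; AND[max(0, a+b−1)] → w = 0.56
R3 (z=89.0): sparse=0.07, ¬dry=1−0.06=0.94; AND[max(0, a+b−1)] → w = 0.01
R4 (z=14.0): sparse=0.07, cool=0.76; AND[max(0, a+b−1)] → w = 0.00
Weighted average = (0.15·76.0 + 0.56·6.0 + 0.01·89.0 + 0.00·14.0) / (0.15 + 0.56 + 0.01 + 0.00)
  = 15.6500 / 0.7200 = 21.74

21.74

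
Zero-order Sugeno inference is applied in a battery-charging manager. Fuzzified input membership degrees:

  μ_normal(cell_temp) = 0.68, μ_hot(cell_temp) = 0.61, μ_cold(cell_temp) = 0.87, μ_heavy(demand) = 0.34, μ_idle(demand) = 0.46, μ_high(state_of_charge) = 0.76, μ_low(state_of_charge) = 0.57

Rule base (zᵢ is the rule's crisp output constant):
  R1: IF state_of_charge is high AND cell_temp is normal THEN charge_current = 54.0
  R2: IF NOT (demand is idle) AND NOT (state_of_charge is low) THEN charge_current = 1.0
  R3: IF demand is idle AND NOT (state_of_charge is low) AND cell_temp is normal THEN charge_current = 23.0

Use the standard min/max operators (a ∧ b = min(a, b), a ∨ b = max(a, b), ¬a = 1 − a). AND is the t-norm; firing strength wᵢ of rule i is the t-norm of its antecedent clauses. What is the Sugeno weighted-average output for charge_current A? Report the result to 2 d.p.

R1 (z=54.0): high=0.76, normal=0.68; AND[min(a, b)] → w = 0.68
R2 (z=1.0): ¬idle=1−0.46=0.54, ¬low=1−0.57=0.43; AND[min(a, b)] → w = 0.43
R3 (z=23.0): idle=0.46, ¬low=1−0.57=0.43, normal=0.68; AND[min(a, b)] → w = 0.43
Weighted average = (0.68·54.0 + 0.43·1.0 + 0.43·23.0) / (0.68 + 0.43 + 0.43)
  = 47.0400 / 1.5400 = 30.55

30.55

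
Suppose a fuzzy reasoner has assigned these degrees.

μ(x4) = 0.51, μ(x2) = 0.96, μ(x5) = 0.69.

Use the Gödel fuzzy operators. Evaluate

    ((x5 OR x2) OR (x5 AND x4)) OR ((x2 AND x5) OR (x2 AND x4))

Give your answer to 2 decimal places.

0.96

x5 OR x2 = max(a, b) on (0.69, 0.96) = 0.96
x5 AND x4 = min(a, b) on (0.69, 0.51) = 0.51
(x5 OR x2) OR (x5 AND x4) = max(a, b) on (0.96, 0.51) = 0.96
x2 AND x5 = min(a, b) on (0.96, 0.69) = 0.69
x2 AND x4 = min(a, b) on (0.96, 0.51) = 0.51
(x2 AND x5) OR (x2 AND x4) = max(a, b) on (0.69, 0.51) = 0.69
((x5 OR x2) OR (x5 AND x4)) OR ((x2 AND x5) OR (x2 AND x4)) = max(a, b) on (0.96, 0.69) = 0.96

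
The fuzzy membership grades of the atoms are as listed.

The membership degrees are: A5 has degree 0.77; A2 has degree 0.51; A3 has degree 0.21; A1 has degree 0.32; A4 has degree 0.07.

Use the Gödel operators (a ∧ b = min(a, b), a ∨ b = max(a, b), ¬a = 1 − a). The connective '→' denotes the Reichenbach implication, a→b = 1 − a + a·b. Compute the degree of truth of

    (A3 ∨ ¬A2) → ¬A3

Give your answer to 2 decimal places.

¬A2 = 1 − 0.51 = 0.49
A3 ∨ ¬A2 = max(a, b) on (0.21, 0.49) = 0.49
¬A3 = 1 − 0.21 = 0.79
(A3 ∨ ¬A2) → ¬A3  [Reichenbach: 1 − a + a·b] with a=0.49, b=0.79 → 0.90

0.90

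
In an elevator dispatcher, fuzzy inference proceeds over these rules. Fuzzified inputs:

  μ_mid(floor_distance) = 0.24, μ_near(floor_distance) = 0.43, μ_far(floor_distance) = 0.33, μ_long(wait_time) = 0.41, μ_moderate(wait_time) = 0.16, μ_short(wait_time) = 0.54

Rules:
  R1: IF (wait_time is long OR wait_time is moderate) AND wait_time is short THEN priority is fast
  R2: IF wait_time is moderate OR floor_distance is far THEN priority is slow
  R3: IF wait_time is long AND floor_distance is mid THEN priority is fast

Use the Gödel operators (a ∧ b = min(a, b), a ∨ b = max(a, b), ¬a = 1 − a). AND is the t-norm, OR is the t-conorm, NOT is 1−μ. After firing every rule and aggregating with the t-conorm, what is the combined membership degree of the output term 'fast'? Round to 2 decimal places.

R1: (long=0.41 OR moderate=0.16) = 0.41; AND[min(a, b)] with short=0.54 → w = 0.41
R2: moderate=0.16, far=0.33; OR[max(a, b)] → w = 0.33
R3: long=0.41, mid=0.24; AND[min(a, b)] → w = 0.24
Rules with consequent 'fast': {R1, R3} → strengths 0.41, 0.24
Aggregate via t-conorm [max(a, b)]: 0.41

0.41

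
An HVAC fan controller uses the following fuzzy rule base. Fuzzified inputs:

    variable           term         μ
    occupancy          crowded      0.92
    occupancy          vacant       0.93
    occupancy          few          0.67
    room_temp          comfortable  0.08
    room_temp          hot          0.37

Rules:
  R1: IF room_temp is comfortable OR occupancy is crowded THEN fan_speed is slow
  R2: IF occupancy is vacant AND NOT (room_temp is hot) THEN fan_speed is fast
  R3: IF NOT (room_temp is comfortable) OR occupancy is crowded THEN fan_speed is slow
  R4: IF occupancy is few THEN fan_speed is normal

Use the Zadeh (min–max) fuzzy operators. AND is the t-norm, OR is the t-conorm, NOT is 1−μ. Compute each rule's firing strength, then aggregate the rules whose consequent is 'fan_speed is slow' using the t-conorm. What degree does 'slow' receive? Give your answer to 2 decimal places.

0.92

R1: comfortable=0.08, crowded=0.92; OR[max(a, b)] → w = 0.92
R2: vacant=0.93, ¬hot=1−0.37=0.63; AND[min(a, b)] → w = 0.63
R3: ¬comfortable=1−0.08=0.92, crowded=0.92; OR[max(a, b)] → w = 0.92
R4: few=0.67 → w = 0.67
Rules with consequent 'slow': {R1, R3} → strengths 0.92, 0.92
Aggregate via t-conorm [max(a, b)]: 0.92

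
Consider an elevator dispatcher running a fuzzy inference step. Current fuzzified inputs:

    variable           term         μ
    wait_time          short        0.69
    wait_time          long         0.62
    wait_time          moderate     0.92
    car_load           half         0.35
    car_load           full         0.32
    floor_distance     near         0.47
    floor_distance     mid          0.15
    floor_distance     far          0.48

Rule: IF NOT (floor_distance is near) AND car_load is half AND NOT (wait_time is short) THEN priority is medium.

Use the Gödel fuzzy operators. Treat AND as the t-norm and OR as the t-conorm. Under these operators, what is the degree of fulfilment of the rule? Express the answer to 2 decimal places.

firing strength: ¬near=1−0.47=0.53, half=0.35, ¬short=1−0.69=0.31; AND[min(a, b)] → w = 0.31

0.31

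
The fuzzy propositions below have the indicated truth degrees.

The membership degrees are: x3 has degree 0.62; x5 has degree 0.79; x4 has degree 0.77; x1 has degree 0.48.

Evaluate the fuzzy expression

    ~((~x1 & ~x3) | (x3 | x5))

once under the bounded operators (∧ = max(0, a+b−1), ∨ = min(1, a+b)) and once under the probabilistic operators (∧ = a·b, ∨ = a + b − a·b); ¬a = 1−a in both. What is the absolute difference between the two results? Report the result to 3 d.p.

0.064

Under bounded:
  ~x1 = 1 − 0.48 = 0.52
  ~x3 = 1 − 0.62 = 0.38
  ~x1 & ~x3 = max(0, a+b−1) on (0.52, 0.38) = 0.00
  x3 | x5 = min(1, a+b) on (0.62, 0.79) = 1.00
  (~x1 & ~x3) | (x3 | x5) = min(1, a+b) on (0.00, 1.00) = 1.00
  ~((~x1 & ~x3) | (x3 | x5)) = 1 − 1.00 = 0.00
  → value = 0.0000
Under probabilistic:
  ~x1 = 1 − 0.4800 = 0.5200
  ~x3 = 1 − 0.6200 = 0.3800
  ~x1 & ~x3 = a·b on (0.5200, 0.3800) = 0.1976
  x3 | x5 = a + b − a·b on (0.6200, 0.7900) = 0.9202
  (~x1 & ~x3) | (x3 | x5) = a + b − a·b on (0.1976, 0.9202) = 0.9360
  ~((~x1 & ~x3) | (x3 | x5)) = 1 − 0.9360 = 0.0640
  → value = 0.0640
|0.0000 − 0.0640| = 0.064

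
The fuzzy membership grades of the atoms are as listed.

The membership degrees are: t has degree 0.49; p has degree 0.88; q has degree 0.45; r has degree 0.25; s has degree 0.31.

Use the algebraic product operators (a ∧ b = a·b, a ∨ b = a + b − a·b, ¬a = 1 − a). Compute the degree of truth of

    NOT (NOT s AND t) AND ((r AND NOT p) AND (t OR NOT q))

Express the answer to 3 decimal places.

NOT s = 1 − 0.3100 = 0.6900
NOT s AND t = a·b on (0.6900, 0.4900) = 0.3381
NOT (NOT s AND t) = 1 − 0.3381 = 0.6619
NOT p = 1 − 0.8800 = 0.1200
r AND NOT p = a·b on (0.2500, 0.1200) = 0.0300
NOT q = 1 − 0.4500 = 0.5500
t OR NOT q = a + b − a·b on (0.4900, 0.5500) = 0.7705
(r AND NOT p) AND (t OR NOT q) = a·b on (0.0300, 0.7705) = 0.0231
NOT (NOT s AND t) AND ((r AND NOT p) AND (t OR NOT q)) = a·b on (0.6619, 0.0231) = 0.0153

0.015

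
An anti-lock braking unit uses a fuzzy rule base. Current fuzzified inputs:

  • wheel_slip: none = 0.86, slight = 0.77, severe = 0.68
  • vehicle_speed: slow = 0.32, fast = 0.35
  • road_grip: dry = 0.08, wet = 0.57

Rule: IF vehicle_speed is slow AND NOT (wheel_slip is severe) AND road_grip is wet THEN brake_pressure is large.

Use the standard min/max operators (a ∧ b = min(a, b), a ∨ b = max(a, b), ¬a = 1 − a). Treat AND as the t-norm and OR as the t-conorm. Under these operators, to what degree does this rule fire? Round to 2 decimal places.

0.32

firing strength: slow=0.32, ¬severe=1−0.68=0.32, wet=0.57; AND[min(a, b)] → w = 0.32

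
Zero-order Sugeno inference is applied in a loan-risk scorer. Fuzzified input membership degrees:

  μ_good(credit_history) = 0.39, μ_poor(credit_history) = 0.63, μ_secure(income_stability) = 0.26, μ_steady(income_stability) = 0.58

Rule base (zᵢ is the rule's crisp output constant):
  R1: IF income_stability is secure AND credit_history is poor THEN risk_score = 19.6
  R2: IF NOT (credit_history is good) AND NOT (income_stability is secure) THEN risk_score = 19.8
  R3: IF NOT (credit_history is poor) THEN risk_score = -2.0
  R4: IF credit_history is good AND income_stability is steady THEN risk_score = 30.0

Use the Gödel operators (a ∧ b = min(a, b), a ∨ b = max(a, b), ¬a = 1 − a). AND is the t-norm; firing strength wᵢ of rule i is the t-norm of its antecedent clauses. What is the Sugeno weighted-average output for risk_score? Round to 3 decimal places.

R1 (z=19.6): secure=0.26, poor=0.63; AND[min(a, b)] → w = 0.26
R2 (z=19.8): ¬good=1−0.39=0.61, ¬secure=1−0.26=0.74; AND[min(a, b)] → w = 0.61
R3 (z=-2.0): ¬poor=1−0.63=0.37 → w = 0.37
R4 (z=30.0): good=0.39, steady=0.58; AND[min(a, b)] → w = 0.39
Weighted average = (0.26·19.6 + 0.61·19.8 + 0.37·-2.0 + 0.39·30.0) / (0.26 + 0.61 + 0.37 + 0.39)
  = 28.1340 / 1.6300 = 17.260

17.260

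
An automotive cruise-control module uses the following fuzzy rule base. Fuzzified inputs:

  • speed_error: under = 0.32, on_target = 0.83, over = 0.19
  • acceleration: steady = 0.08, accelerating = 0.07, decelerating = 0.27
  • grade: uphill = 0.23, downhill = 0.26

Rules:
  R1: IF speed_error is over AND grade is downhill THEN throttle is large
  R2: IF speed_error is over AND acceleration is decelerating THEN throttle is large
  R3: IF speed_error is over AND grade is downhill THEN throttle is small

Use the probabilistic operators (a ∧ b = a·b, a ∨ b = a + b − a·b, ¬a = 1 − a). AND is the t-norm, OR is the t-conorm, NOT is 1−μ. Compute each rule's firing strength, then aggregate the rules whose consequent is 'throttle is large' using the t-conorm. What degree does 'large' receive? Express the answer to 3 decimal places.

R1: over=0.19, downhill=0.26; AND[a·b] → w = 0.0494
R2: over=0.19, decelerating=0.27; AND[a·b] → w = 0.0513
R3: over=0.19, downhill=0.26; AND[a·b] → w = 0.0494
Rules with consequent 'large': {R1, R2} → strengths 0.0494, 0.0513
Aggregate via t-conorm [a + b − a·b]: 0.0982

0.098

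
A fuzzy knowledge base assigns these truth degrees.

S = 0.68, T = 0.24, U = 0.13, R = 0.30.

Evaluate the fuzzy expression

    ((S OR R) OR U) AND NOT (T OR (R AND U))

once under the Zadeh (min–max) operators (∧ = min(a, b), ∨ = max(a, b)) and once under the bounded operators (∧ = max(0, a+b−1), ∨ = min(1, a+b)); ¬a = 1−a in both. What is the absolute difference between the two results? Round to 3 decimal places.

Under Zadeh (min–max):
  S OR R = max(a, b) on (0.68, 0.30) = 0.68
  (S OR R) OR U = max(a, b) on (0.68, 0.13) = 0.68
  R AND U = min(a, b) on (0.30, 0.13) = 0.13
  T OR (R AND U) = max(a, b) on (0.24, 0.13) = 0.24
  NOT (T OR (R AND U)) = 1 − 0.24 = 0.76
  ((S OR R) OR U) AND NOT (T OR (R AND U)) = min(a, b) on (0.68, 0.76) = 0.68
  → value = 0.6800
Under bounded:
  S OR R = min(1, a+b) on (0.68, 0.30) = 0.98
  (S OR R) OR U = min(1, a+b) on (0.98, 0.13) = 1.00
  R AND U = max(0, a+b−1) on (0.30, 0.13) = 0.00
  T OR (R AND U) = min(1, a+b) on (0.24, 0.00) = 0.24
  NOT (T OR (R AND U)) = 1 − 0.24 = 0.76
  ((S OR R) OR U) AND NOT (T OR (R AND U)) = max(0, a+b−1) on (1.00, 0.76) = 0.76
  → value = 0.7600
|0.6800 − 0.7600| = 0.080

0.080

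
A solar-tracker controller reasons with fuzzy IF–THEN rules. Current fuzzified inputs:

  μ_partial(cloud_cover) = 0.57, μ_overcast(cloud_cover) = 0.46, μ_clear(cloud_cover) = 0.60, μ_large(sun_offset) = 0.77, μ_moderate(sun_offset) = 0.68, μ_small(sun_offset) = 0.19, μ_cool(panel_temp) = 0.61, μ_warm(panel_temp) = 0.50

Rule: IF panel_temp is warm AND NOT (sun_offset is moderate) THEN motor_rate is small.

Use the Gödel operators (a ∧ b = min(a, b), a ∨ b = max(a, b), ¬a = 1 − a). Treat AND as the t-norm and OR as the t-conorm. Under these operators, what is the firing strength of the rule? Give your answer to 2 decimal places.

0.32

firing strength: warm=0.50, ¬moderate=1−0.68=0.32; AND[min(a, b)] → w = 0.32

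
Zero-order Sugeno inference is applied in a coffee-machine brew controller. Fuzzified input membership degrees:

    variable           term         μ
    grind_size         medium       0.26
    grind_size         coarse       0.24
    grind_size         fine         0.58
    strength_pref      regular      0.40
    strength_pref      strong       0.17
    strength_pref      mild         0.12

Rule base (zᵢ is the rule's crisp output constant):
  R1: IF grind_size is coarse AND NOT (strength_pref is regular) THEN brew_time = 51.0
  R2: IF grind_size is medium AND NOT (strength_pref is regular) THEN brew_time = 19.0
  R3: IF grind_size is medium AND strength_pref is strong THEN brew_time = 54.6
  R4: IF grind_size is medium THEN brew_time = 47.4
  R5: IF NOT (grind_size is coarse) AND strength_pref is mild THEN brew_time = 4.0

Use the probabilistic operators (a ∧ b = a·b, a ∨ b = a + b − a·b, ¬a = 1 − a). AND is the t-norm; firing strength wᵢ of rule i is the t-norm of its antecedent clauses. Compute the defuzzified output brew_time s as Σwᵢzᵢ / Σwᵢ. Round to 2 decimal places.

R1 (z=51.0): coarse=0.24, ¬regular=1−0.40=0.60; AND[a·b] → w = 0.1440
R2 (z=19.0): medium=0.26, ¬regular=1−0.40=0.60; AND[a·b] → w = 0.1560
R3 (z=54.6): medium=0.26, strong=0.17; AND[a·b] → w = 0.0442
R4 (z=47.4): medium=0.26 → w = 0.2600
R5 (z=4.0): ¬coarse=1−0.24=0.76, mild=0.12; AND[a·b] → w = 0.0912
Weighted average = (0.1440·51.0 + 0.1560·19.0 + 0.0442·54.6 + 0.2600·47.4 + 0.0912·4.0) / (0.1440 + 0.1560 + 0.0442 + 0.2600 + 0.0912)
  = 25.4101 / 0.6954 = 36.54

36.54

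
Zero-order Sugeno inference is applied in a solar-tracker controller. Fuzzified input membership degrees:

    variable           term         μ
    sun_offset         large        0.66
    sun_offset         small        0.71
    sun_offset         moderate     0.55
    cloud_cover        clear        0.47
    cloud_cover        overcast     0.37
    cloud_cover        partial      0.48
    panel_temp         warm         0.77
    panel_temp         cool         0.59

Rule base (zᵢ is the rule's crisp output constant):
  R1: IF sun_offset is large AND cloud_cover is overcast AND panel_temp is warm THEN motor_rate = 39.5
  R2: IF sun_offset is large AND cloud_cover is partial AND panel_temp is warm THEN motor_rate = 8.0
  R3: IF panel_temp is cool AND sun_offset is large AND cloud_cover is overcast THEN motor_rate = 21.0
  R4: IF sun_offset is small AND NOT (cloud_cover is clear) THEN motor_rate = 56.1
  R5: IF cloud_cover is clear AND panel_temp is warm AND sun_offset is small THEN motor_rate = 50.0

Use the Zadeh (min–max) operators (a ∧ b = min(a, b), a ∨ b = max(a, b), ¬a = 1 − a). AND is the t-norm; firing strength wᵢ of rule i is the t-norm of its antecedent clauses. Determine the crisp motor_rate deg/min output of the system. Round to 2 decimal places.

R1 (z=39.5): large=0.66, overcast=0.37, warm=0.77; AND[min(a, b)] → w = 0.37
R2 (z=8.0): large=0.66, partial=0.48, warm=0.77; AND[min(a, b)] → w = 0.48
R3 (z=21.0): cool=0.59, large=0.66, overcast=0.37; AND[min(a, b)] → w = 0.37
R4 (z=56.1): small=0.71, ¬clear=1−0.47=0.53; AND[min(a, b)] → w = 0.53
R5 (z=50.0): clear=0.47, warm=0.77, small=0.71; AND[min(a, b)] → w = 0.47
Weighted average = (0.37·39.5 + 0.48·8.0 + 0.37·21.0 + 0.53·56.1 + 0.47·50.0) / (0.37 + 0.48 + 0.37 + 0.53 + 0.47)
  = 79.4580 / 2.2200 = 35.79

35.79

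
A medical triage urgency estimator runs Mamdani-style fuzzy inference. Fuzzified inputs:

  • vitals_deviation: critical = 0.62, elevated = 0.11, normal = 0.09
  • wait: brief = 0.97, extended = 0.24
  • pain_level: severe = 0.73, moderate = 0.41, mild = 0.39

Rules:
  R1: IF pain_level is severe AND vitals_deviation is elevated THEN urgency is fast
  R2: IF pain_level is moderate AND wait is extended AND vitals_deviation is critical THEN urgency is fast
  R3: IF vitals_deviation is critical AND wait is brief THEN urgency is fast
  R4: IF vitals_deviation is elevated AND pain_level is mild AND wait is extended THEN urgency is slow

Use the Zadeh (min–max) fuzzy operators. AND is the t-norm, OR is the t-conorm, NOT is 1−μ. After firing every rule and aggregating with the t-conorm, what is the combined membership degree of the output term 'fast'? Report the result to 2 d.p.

R1: severe=0.73, elevated=0.11; AND[min(a, b)] → w = 0.11
R2: moderate=0.41, extended=0.24, critical=0.62; AND[min(a, b)] → w = 0.24
R3: critical=0.62, brief=0.97; AND[min(a, b)] → w = 0.62
R4: elevated=0.11, mild=0.39, extended=0.24; AND[min(a, b)] → w = 0.11
Rules with consequent 'fast': {R1, R2, R3} → strengths 0.11, 0.24, 0.62
Aggregate via t-conorm [max(a, b)]: 0.62

0.62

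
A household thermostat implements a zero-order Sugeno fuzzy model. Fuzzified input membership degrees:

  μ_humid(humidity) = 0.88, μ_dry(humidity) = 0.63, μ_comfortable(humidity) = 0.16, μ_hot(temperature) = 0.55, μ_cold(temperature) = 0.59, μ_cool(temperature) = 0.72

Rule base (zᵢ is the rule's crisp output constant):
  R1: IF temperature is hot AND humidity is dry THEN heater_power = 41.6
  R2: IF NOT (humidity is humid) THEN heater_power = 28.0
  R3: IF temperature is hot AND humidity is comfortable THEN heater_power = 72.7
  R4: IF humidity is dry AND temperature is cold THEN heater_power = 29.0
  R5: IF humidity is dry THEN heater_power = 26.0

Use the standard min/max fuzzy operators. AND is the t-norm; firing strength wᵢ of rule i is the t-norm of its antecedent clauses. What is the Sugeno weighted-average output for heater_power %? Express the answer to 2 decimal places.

R1 (z=41.6): hot=0.55, dry=0.63; AND[min(a, b)] → w = 0.55
R2 (z=28.0): ¬humid=1−0.88=0.12 → w = 0.12
R3 (z=72.7): hot=0.55, comfortable=0.16; AND[min(a, b)] → w = 0.16
R4 (z=29.0): dry=0.63, cold=0.59; AND[min(a, b)] → w = 0.59
R5 (z=26.0): dry=0.63 → w = 0.63
Weighted average = (0.55·41.6 + 0.12·28.0 + 0.16·72.7 + 0.59·29.0 + 0.63·26.0) / (0.55 + 0.12 + 0.16 + 0.59 + 0.63)
  = 71.3620 / 2.0500 = 34.81

34.81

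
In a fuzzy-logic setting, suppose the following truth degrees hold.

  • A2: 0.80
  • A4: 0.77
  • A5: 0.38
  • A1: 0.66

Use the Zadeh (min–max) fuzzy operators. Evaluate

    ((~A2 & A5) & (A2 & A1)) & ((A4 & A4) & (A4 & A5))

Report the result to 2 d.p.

~A2 = 1 − 0.80 = 0.20
~A2 & A5 = min(a, b) on (0.20, 0.38) = 0.20
A2 & A1 = min(a, b) on (0.80, 0.66) = 0.66
(~A2 & A5) & (A2 & A1) = min(a, b) on (0.20, 0.66) = 0.20
A4 & A4 = min(a, b) on (0.77, 0.77) = 0.77
A4 & A5 = min(a, b) on (0.77, 0.38) = 0.38
(A4 & A4) & (A4 & A5) = min(a, b) on (0.77, 0.38) = 0.38
((~A2 & A5) & (A2 & A1)) & ((A4 & A4) & (A4 & A5)) = min(a, b) on (0.20, 0.38) = 0.20

0.20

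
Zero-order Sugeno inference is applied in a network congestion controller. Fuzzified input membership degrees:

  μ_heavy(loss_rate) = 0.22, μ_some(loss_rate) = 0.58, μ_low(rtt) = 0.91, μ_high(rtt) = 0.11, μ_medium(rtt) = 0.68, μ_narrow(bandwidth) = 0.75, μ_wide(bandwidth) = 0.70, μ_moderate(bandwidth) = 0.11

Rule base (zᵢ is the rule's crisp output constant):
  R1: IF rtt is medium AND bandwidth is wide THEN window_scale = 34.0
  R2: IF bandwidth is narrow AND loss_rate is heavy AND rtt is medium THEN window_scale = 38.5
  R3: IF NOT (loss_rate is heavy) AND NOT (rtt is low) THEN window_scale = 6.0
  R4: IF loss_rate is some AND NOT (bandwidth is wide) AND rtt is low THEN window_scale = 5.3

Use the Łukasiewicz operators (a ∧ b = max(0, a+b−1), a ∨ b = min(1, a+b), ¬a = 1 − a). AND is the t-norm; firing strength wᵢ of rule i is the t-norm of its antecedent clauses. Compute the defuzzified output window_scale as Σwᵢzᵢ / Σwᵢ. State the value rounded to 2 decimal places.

R1 (z=34.0): medium=0.68, wide=0.70; AND[max(0, a+b−1)] → w = 0.38
R2 (z=38.5): narrow=0.75, heavy=0.22, medium=0.68; AND[max(0, a+b−1)] → w = 0.00
R3 (z=6.0): ¬heavy=1−0.22=0.78, ¬low=1−0.91=0.09; AND[max(0, a+b−1)] → w = 0.00
R4 (z=5.3): some=0.58, ¬wide=1−0.70=0.30, low=0.91; AND[max(0, a+b−1)] → w = 0.00
Weighted average = (0.38·34.0 + 0.00·38.5 + 0.00·6.0 + 0.00·5.3) / (0.38 + 0.00 + 0.00 + 0.00)
  = 12.9200 / 0.3800 = 34.00

34.00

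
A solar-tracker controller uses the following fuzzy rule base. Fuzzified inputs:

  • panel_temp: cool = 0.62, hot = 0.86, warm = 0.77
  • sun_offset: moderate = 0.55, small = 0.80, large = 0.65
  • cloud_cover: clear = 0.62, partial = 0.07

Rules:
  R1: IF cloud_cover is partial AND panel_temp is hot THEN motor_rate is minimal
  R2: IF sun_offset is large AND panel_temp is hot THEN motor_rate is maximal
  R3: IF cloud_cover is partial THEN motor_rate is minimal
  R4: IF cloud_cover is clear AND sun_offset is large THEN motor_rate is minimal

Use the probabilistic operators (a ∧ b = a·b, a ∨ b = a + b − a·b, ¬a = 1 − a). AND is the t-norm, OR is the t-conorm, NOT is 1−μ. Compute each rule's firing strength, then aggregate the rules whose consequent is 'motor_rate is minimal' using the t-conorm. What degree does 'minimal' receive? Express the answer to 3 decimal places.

R1: partial=0.07, hot=0.86; AND[a·b] → w = 0.0602
R2: large=0.65, hot=0.86; AND[a·b] → w = 0.5590
R3: partial=0.07 → w = 0.0700
R4: clear=0.62, large=0.65; AND[a·b] → w = 0.4030
Rules with consequent 'minimal': {R1, R3, R4} → strengths 0.0602, 0.0700, 0.4030
Aggregate via t-conorm [a + b − a·b]: 0.4782

0.478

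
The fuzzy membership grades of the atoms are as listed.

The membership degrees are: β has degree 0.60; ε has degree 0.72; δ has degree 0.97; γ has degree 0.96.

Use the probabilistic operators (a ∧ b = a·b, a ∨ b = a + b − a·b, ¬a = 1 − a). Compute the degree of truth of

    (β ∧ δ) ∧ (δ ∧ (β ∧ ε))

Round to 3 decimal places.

β ∧ δ = a·b on (0.6000, 0.9700) = 0.5820
β ∧ ε = a·b on (0.6000, 0.7200) = 0.4320
δ ∧ (β ∧ ε) = a·b on (0.9700, 0.4320) = 0.4190
(β ∧ δ) ∧ (δ ∧ (β ∧ ε)) = a·b on (0.5820, 0.4190) = 0.2439

0.244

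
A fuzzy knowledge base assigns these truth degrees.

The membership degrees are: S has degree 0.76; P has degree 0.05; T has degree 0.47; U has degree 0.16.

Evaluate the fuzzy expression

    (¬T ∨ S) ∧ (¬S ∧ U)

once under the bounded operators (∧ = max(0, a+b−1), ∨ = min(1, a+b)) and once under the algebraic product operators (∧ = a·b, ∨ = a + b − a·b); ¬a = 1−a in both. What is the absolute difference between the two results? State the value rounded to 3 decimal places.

Under bounded:
  ¬T = 1 − 0.47 = 0.53
  ¬T ∨ S = min(1, a+b) on (0.53, 0.76) = 1.00
  ¬S = 1 − 0.76 = 0.24
  ¬S ∧ U = max(0, a+b−1) on (0.24, 0.16) = 0.00
  (¬T ∨ S) ∧ (¬S ∧ U) = max(0, a+b−1) on (1.00, 0.00) = 0.00
  → value = 0.0000
Under algebraic product:
  ¬T = 1 − 0.4700 = 0.5300
  ¬T ∨ S = a + b − a·b on (0.5300, 0.7600) = 0.8872
  ¬S = 1 − 0.7600 = 0.2400
  ¬S ∧ U = a·b on (0.2400, 0.1600) = 0.0384
  (¬T ∨ S) ∧ (¬S ∧ U) = a·b on (0.8872, 0.0384) = 0.0341
  → value = 0.0341
|0.0000 − 0.0341| = 0.034

0.034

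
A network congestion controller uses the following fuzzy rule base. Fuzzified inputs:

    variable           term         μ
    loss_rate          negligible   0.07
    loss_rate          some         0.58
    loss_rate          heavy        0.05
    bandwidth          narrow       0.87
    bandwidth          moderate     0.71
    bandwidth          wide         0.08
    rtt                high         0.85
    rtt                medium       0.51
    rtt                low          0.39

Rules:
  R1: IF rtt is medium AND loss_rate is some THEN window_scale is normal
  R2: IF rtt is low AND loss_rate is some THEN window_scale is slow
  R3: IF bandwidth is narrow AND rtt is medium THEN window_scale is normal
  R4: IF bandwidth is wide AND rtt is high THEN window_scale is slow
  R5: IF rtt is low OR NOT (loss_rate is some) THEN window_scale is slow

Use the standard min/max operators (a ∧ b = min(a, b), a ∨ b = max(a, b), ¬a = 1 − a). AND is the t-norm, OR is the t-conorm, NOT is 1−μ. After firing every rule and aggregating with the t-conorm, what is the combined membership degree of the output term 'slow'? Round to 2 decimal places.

0.42

R1: medium=0.51, some=0.58; AND[min(a, b)] → w = 0.51
R2: low=0.39, some=0.58; AND[min(a, b)] → w = 0.39
R3: narrow=0.87, medium=0.51; AND[min(a, b)] → w = 0.51
R4: wide=0.08, high=0.85; AND[min(a, b)] → w = 0.08
R5: low=0.39, ¬some=1−0.58=0.42; OR[max(a, b)] → w = 0.42
Rules with consequent 'slow': {R2, R4, R5} → strengths 0.39, 0.08, 0.42
Aggregate via t-conorm [max(a, b)]: 0.42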